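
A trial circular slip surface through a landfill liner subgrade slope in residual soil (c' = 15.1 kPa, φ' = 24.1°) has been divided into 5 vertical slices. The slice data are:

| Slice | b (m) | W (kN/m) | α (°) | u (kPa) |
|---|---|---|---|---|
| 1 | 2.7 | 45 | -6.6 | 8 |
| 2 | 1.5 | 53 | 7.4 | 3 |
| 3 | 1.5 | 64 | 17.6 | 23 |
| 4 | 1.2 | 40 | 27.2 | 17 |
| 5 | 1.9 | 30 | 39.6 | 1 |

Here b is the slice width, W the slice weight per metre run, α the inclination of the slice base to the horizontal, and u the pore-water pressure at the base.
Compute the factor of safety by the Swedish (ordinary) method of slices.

FS = 3.48

Ordinary method of slices: FS = Σ[c'·Δl_i + (W_i cosα_i − u_i·Δl_i)·tanφ'] / Σ W_i sinα_i, with Δl_i = b_i / cosα_i.
Slice 1: Δl = 2.7/cos(-6.6°) = 2.718 m; N'_1 = 45·cos(-6.6°) − 8·2.718 = 23.0; c'Δl = 41.04; W sinα = -5.2
Slice 2: Δl = 1.5/cos7.4° = 1.513 m; N'_2 = 53·cos7.4° − 3·1.513 = 48.0; c'Δl = 22.84; W sinα = 6.8
Slice 3: Δl = 1.5/cos17.6° = 1.574 m; N'_3 = 64·cos17.6° − 23·1.574 = 24.8; c'Δl = 23.76; W sinα = 19.4
Slice 4: Δl = 1.2/cos27.2° = 1.349 m; N'_4 = 40·cos27.2° − 17·1.349 = 12.6; c'Δl = 20.37; W sinα = 18.3
Slice 5: Δl = 1.9/cos39.6° = 2.466 m; N'_5 = 30·cos39.6° − 1·2.466 = 20.6; c'Δl = 37.23; W sinα = 19.1
Σc'Δl = 145.3 kN/m; ΣN' = 129.1 kN/m; ΣW sinα = 58.4 kN/m
Resisting = 145.3 + 129.1·tan24.1° = 145.3 + 57.7 = 203.0 kN/m
FS = 203.0 / 58.4 = 3.475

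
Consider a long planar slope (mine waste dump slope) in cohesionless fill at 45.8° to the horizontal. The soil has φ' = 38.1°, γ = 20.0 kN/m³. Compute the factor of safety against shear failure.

For a dry cohesionless infinite slope the factor of safety is FS = tanφ' / tanβ.
FS = tan38.1° / tan45.8° = 0.7841 / 1.0283 = 0.763

FS = 0.76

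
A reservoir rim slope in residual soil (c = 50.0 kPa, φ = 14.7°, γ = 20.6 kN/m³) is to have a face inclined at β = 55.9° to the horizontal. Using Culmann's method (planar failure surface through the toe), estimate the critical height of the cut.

Culmann's analysis gives the critical failure plane at α_cr = (β + φ)/2 = (55.9 + 14.7)/2 = 35.3°, and the critical height
H_c = (4c/γ) · sinβ cosφ / [1 − cos(β − φ)]
    = (4·50.0/20.6) · sin55.9°·cos14.7° / [1 − cos(41.2°)]
    = 9.709 · 0.8281·0.9673 / [1 − 0.7524]
    = 9.709 · 0.8010 / 0.2476
    = 31.41 m

H_c = 31.41 m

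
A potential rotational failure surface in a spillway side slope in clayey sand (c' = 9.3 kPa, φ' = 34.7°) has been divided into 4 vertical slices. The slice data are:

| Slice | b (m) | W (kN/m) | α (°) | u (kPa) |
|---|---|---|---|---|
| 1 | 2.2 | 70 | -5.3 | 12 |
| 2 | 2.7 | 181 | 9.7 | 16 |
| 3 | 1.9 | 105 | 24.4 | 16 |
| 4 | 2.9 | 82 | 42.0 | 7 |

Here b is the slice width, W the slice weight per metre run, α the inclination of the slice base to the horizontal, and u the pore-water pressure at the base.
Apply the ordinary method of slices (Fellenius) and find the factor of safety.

FS = 2.38

Ordinary method of slices: FS = Σ[c'·Δl_i + (W_i cosα_i − u_i·Δl_i)·tanφ'] / Σ W_i sinα_i, with Δl_i = b_i / cosα_i.
Slice 1: Δl = 2.2/cos(-5.3°) = 2.209 m; N'_1 = 70·cos(-5.3°) − 12·2.209 = 43.2; c'Δl = 20.55; W sinα = -6.5
Slice 2: Δl = 2.7/cos9.7° = 2.739 m; N'_2 = 181·cos9.7° − 16·2.739 = 134.6; c'Δl = 25.47; W sinα = 30.5
Slice 3: Δl = 1.9/cos24.4° = 2.086 m; N'_3 = 105·cos24.4° − 16·2.086 = 62.2; c'Δl = 19.40; W sinα = 43.4
Slice 4: Δl = 2.9/cos42.0° = 3.902 m; N'_4 = 82·cos42.0° − 7·3.902 = 33.6; c'Δl = 36.29; W sinα = 54.9
Σc'Δl = 101.7 kN/m; ΣN' = 273.6 kN/m; ΣW sinα = 122.3 kN/m
Resisting = 101.7 + 273.6·tan34.7° = 101.7 + 189.5 = 291.2 kN/m
FS = 291.2 / 122.3 = 2.381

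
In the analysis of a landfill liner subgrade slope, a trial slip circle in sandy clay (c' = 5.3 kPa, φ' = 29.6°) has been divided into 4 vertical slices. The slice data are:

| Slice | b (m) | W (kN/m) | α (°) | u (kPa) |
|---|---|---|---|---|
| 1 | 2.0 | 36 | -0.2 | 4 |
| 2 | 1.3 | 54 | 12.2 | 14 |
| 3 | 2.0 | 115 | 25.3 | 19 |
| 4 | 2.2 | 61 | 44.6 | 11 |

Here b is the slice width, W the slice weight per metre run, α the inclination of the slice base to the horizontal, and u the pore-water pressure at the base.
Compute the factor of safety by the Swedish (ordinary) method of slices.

Ordinary method of slices: FS = Σ[c'·Δl_i + (W_i cosα_i − u_i·Δl_i)·tanφ'] / Σ W_i sinα_i, with Δl_i = b_i / cosα_i.
Slice 1: Δl = 2.0/cos(-0.2°) = 2.000 m; N'_1 = 36·cos(-0.2°) − 4·2.000 = 28.0; c'Δl = 10.60; W sinα = -0.1
Slice 2: Δl = 1.3/cos12.2° = 1.330 m; N'_2 = 54·cos12.2° − 14·1.330 = 34.2; c'Δl = 7.05; W sinα = 11.4
Slice 3: Δl = 2.0/cos25.3° = 2.212 m; N'_3 = 115·cos25.3° − 19·2.212 = 61.9; c'Δl = 11.72; W sinα = 49.1
Slice 4: Δl = 2.2/cos44.6° = 3.090 m; N'_4 = 61·cos44.6° − 11·3.090 = 9.4; c'Δl = 16.38; W sinα = 42.8
Σc'Δl = 45.7 kN/m; ΣN' = 133.5 kN/m; ΣW sinα = 103.3 kN/m
Resisting = 45.7 + 133.5·tan29.6° = 45.7 + 75.9 = 121.6 kN/m
FS = 121.6 / 103.3 = 1.178

FS = 1.18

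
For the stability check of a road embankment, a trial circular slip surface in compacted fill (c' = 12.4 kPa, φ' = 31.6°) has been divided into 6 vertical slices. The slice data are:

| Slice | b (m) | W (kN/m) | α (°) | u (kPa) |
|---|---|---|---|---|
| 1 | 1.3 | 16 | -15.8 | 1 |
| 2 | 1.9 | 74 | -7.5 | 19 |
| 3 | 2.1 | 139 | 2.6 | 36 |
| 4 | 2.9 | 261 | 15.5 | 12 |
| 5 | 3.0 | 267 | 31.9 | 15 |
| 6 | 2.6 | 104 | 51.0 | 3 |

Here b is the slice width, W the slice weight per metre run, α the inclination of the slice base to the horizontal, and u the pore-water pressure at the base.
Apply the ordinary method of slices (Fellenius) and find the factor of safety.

Ordinary method of slices: FS = Σ[c'·Δl_i + (W_i cosα_i − u_i·Δl_i)·tanφ'] / Σ W_i sinα_i, with Δl_i = b_i / cosα_i.
Slice 1: Δl = 1.3/cos(-15.8°) = 1.351 m; N'_1 = 16·cos(-15.8°) − 1·1.351 = 14.0; c'Δl = 16.75; W sinα = -4.4
Slice 2: Δl = 1.9/cos(-7.5°) = 1.916 m; N'_2 = 74·cos(-7.5°) − 19·1.916 = 37.0; c'Δl = 23.76; W sinα = -9.7
Slice 3: Δl = 2.1/cos2.6° = 2.102 m; N'_3 = 139·cos2.6° − 36·2.102 = 63.2; c'Δl = 26.07; W sinα = 6.3
Slice 4: Δl = 2.9/cos15.5° = 3.009 m; N'_4 = 261·cos15.5° − 12·3.009 = 215.4; c'Δl = 37.32; W sinα = 69.7
Slice 5: Δl = 3.0/cos31.9° = 3.534 m; N'_5 = 267·cos31.9° − 15·3.534 = 173.7; c'Δl = 43.82; W sinα = 141.1
Slice 6: Δl = 2.6/cos51.0° = 4.131 m; N'_6 = 104·cos51.0° − 3·4.131 = 53.1; c'Δl = 51.23; W sinα = 80.8
Σc'Δl = 198.9 kN/m; ΣN' = 556.3 kN/m; ΣW sinα = 284.0 kN/m
Resisting = 198.9 + 556.3·tan31.6° = 198.9 + 342.2 = 541.2 kN/m
FS = 541.2 / 284.0 = 1.906

FS = 1.91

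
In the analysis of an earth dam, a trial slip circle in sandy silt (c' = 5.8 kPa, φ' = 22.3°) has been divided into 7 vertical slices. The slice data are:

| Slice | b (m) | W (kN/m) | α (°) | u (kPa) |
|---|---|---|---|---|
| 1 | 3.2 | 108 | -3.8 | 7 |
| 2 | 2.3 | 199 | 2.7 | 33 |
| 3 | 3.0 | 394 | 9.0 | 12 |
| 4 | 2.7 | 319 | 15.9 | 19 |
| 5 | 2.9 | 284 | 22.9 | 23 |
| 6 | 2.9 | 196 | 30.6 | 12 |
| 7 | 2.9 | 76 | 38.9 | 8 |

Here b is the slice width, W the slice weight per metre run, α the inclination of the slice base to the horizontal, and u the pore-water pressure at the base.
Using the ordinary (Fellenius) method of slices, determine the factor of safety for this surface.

Ordinary method of slices: FS = Σ[c'·Δl_i + (W_i cosα_i − u_i·Δl_i)·tanφ'] / Σ W_i sinα_i, with Δl_i = b_i / cosα_i.
Slice 1: Δl = 3.2/cos(-3.8°) = 3.207 m; N'_1 = 108·cos(-3.8°) − 7·3.207 = 85.3; c'Δl = 18.60; W sinα = -7.2
Slice 2: Δl = 2.3/cos2.7° = 2.303 m; N'_2 = 199·cos2.7° − 33·2.303 = 122.8; c'Δl = 13.35; W sinα = 9.4
Slice 3: Δl = 3.0/cos9.0° = 3.037 m; N'_3 = 394·cos9.0° − 12·3.037 = 352.7; c'Δl = 17.62; W sinα = 61.6
Slice 4: Δl = 2.7/cos15.9° = 2.807 m; N'_4 = 319·cos15.9° − 19·2.807 = 253.5; c'Δl = 16.28; W sinα = 87.4
Slice 5: Δl = 2.9/cos22.9° = 3.148 m; N'_5 = 284·cos22.9° − 23·3.148 = 189.2; c'Δl = 18.26; W sinα = 110.5
Slice 6: Δl = 2.9/cos30.6° = 3.369 m; N'_6 = 196·cos30.6° − 12·3.369 = 128.3; c'Δl = 19.54; W sinα = 99.8
Slice 7: Δl = 2.9/cos38.9° = 3.726 m; N'_7 = 76·cos38.9° − 8·3.726 = 29.3; c'Δl = 21.61; W sinα = 47.7
Σc'Δl = 125.3 kN/m; ΣN' = 1161.1 kN/m; ΣW sinα = 409.3 kN/m
Resisting = 125.3 + 1161.1·tan22.3° = 125.3 + 476.2 = 601.5 kN/m
FS = 601.5 / 409.3 = 1.470

FS = 1.47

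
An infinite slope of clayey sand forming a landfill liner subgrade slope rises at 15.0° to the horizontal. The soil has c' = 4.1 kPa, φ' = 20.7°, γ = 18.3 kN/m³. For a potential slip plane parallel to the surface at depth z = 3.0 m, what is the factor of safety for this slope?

FS = 1.71

For an infinite slope with a slip plane parallel to the surface (no pore pressure): FS = [c' + γz cos²β tanφ'] / [γz sinβ cosβ].
γz = 18.3·3.0 = 54.90 kN/m²
Numerator = 4.1 + 54.90·cos²15.0°·tan20.7° = 4.1 + 54.90·0.9330·0.3779 = 23.455 kPa
Denominator = 54.90·sin15.0°·cos15.0° = 54.90·0.2588·0.9659 = 13.725 kPa
FS = 23.455 / 13.725 = 1.709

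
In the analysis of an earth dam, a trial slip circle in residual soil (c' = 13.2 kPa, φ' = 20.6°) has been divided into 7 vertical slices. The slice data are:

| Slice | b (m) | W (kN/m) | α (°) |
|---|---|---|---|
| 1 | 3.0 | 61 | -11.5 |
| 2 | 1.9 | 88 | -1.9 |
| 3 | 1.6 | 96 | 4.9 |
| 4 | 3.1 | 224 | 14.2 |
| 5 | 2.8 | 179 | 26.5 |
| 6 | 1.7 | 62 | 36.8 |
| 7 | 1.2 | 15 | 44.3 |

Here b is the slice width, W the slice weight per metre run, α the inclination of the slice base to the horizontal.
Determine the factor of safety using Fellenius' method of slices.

FS = 2.71

Ordinary method of slices: FS = Σ[c'·Δl_i + (W_i cosα_i)·tanφ'] / Σ W_i sinα_i, with Δl_i = b_i / cosα_i.
Slice 1: Δl = 3.0/cos(-11.5°) = 3.061 m; N'_1 = 61·cos(-11.5°) = 59.8; c'Δl = 40.41; W sinα = -12.2
Slice 2: Δl = 1.9/cos(-1.9°) = 1.901 m; N'_2 = 88·cos(-1.9°) = 88.0; c'Δl = 25.09; W sinα = -2.9
Slice 3: Δl = 1.6/cos4.9° = 1.606 m; N'_3 = 96·cos4.9° = 95.6; c'Δl = 21.20; W sinα = 8.2
Slice 4: Δl = 3.1/cos14.2° = 3.198 m; N'_4 = 224·cos14.2° = 217.2; c'Δl = 42.21; W sinα = 54.9
Slice 5: Δl = 2.8/cos26.5° = 3.129 m; N'_5 = 179·cos26.5° = 160.2; c'Δl = 41.30; W sinα = 79.9
Slice 6: Δl = 1.7/cos36.8° = 2.123 m; N'_6 = 62·cos36.8° = 49.6; c'Δl = 28.02; W sinα = 37.1
Slice 7: Δl = 1.2/cos44.3° = 1.677 m; N'_7 = 15·cos44.3° = 10.7; c'Δl = 22.13; W sinα = 10.5
Σc'Δl = 220.4 kN/m; ΣN' = 681.1 kN/m; ΣW sinα = 175.6 kN/m
Resisting = 220.4 + 681.1·tan20.6° = 220.4 + 256.0 = 476.4 kN/m
FS = 476.4 / 175.6 = 2.714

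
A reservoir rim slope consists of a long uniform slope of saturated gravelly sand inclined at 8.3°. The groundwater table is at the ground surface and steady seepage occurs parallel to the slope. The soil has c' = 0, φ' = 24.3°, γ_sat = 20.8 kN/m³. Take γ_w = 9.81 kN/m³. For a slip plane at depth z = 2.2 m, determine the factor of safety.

FS = 1.64

With seepage parallel to the slope and the water table at the surface, the effective normal stress on the slip plane uses the buoyant unit weight γ' = γ_sat − γ_w while the driving shear stress uses γ_sat:
FS = [c' + γ' z cos²β tanφ'] / [γ_sat z sinβ cosβ]
(For c' = 0 this reduces to FS = (γ'/γ_sat)·tanφ'/tanβ.)
γ' = 20.8 − 9.81 = 10.99 kN/m³
Numerator = 0.0 + 10.99·2.2·cos²8.3°·tan24.3° = 0.0 + 10.99·2.2·0.9792·0.4515 = 10.689 kPa
Denominator = 20.8·2.2·sin8.3°·cos8.3° = 20.8·2.2·0.1444·0.9895 = 6.537 kPa
FS = 10.689 / 6.537 = 1.635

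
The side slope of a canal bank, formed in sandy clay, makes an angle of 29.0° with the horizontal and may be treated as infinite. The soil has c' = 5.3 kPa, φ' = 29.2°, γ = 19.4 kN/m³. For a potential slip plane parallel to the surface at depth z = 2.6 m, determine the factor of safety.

For an infinite slope with a slip plane parallel to the surface (no pore pressure): FS = [c' + γz cos²β tanφ'] / [γz sinβ cosβ].
γz = 19.4·2.6 = 50.44 kN/m²
Numerator = 5.3 + 50.44·cos²29.0°·tan29.2° = 5.3 + 50.44·0.7650·0.5589 = 26.864 kPa
Denominator = 50.44·sin29.0°·cos29.0° = 50.44·0.4848·0.8746 = 21.388 kPa
FS = 26.864 / 21.388 = 1.256

FS = 1.26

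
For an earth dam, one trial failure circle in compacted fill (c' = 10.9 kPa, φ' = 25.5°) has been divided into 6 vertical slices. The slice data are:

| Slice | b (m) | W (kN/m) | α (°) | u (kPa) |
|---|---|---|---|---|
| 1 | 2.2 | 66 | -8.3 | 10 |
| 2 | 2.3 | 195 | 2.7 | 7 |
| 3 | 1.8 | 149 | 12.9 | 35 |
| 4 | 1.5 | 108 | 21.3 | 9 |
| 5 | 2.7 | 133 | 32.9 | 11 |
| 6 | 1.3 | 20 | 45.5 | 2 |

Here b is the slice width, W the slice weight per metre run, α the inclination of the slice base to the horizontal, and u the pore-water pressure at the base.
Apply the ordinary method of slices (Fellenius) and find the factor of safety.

FS = 2.32

Ordinary method of slices: FS = Σ[c'·Δl_i + (W_i cosα_i − u_i·Δl_i)·tanφ'] / Σ W_i sinα_i, with Δl_i = b_i / cosα_i.
Slice 1: Δl = 2.2/cos(-8.3°) = 2.223 m; N'_1 = 66·cos(-8.3°) − 10·2.223 = 43.1; c'Δl = 24.23; W sinα = -9.5
Slice 2: Δl = 2.3/cos2.7° = 2.303 m; N'_2 = 195·cos2.7° − 7·2.303 = 178.7; c'Δl = 25.10; W sinα = 9.2
Slice 3: Δl = 1.8/cos12.9° = 1.847 m; N'_3 = 149·cos12.9° − 35·1.847 = 80.6; c'Δl = 20.13; W sinα = 33.3
Slice 4: Δl = 1.5/cos21.3° = 1.610 m; N'_4 = 108·cos21.3° − 9·1.610 = 86.1; c'Δl = 17.55; W sinα = 39.2
Slice 5: Δl = 2.7/cos32.9° = 3.216 m; N'_5 = 133·cos32.9° − 11·3.216 = 76.3; c'Δl = 35.05; W sinα = 72.2
Slice 6: Δl = 1.3/cos45.5° = 1.855 m; N'_6 = 20·cos45.5° − 2·1.855 = 10.3; c'Δl = 20.22; W sinα = 14.3
Σc'Δl = 142.3 kN/m; ΣN' = 475.1 kN/m; ΣW sinα = 158.7 kN/m
Resisting = 142.3 + 475.1·tan25.5° = 142.3 + 226.6 = 368.9 kN/m
FS = 368.9 / 158.7 = 2.325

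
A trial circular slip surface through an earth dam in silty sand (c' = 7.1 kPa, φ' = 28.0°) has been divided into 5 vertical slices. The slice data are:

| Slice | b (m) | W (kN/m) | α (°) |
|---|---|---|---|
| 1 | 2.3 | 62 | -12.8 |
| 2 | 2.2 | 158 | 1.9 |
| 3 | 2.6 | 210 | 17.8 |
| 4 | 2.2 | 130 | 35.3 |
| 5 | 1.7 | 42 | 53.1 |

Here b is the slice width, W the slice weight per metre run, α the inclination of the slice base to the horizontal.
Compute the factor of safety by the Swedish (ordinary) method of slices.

FS = 2.33

Ordinary method of slices: FS = Σ[c'·Δl_i + (W_i cosα_i)·tanφ'] / Σ W_i sinα_i, with Δl_i = b_i / cosα_i.
Slice 1: Δl = 2.3/cos(-12.8°) = 2.359 m; N'_1 = 62·cos(-12.8°) = 60.5; c'Δl = 16.75; W sinα = -13.7
Slice 2: Δl = 2.2/cos1.9° = 2.201 m; N'_2 = 158·cos1.9° = 157.9; c'Δl = 15.63; W sinα = 5.2
Slice 3: Δl = 2.6/cos17.8° = 2.731 m; N'_3 = 210·cos17.8° = 199.9; c'Δl = 19.39; W sinα = 64.2
Slice 4: Δl = 2.2/cos35.3° = 2.696 m; N'_4 = 130·cos35.3° = 106.1; c'Δl = 19.14; W sinα = 75.1
Slice 5: Δl = 1.7/cos53.1° = 2.831 m; N'_5 = 42·cos53.1° = 25.2; c'Δl = 20.10; W sinα = 33.6
Σc'Δl = 91.0 kN/m; ΣN' = 549.6 kN/m; ΣW sinα = 164.4 kN/m
Resisting = 91.0 + 549.6·tan28.0° = 91.0 + 292.2 = 383.3 kN/m
FS = 383.3 / 164.4 = 2.331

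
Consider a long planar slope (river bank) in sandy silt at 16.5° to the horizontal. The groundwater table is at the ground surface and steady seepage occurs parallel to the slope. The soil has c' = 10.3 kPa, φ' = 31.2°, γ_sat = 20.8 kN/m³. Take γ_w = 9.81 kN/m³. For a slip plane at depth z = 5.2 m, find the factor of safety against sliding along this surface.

FS = 1.43

With seepage parallel to the slope and the water table at the surface, the effective normal stress on the slip plane uses the buoyant unit weight γ' = γ_sat − γ_w while the driving shear stress uses γ_sat:
FS = [c' + γ' z cos²β tanφ'] / [γ_sat z sinβ cosβ]
γ' = 20.8 − 9.81 = 10.99 kN/m³
Numerator = 10.3 + 10.99·5.2·cos²16.5°·tan31.2° = 10.3 + 10.99·5.2·0.9193·0.6056 = 42.118 kPa
Denominator = 20.8·5.2·sin16.5°·cos16.5° = 20.8·5.2·0.2840·0.9588 = 29.454 kPa
FS = 42.118 / 29.454 = 1.430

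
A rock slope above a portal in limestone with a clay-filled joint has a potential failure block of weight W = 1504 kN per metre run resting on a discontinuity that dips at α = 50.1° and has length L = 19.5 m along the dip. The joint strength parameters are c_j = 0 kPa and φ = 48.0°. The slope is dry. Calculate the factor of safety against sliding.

FS = 0.93

Resolving the block weight along and normal to the plane and applying the Mohr–Coulomb strength on the joint:
N' = W cosα = 1504·cos50.1° = 964.7 kN/m
Driving force T = W sinα = 1504·sin50.1° = 1153.8 kN/m
Resisting force R = c_j·L + N'·tanφ = 0·19.5 + 964.7·tan48.0° = 0.0 + 1071.5 = 1071.5 kN/m
FS = R / T = 1071.5 / 1153.8 = 0.929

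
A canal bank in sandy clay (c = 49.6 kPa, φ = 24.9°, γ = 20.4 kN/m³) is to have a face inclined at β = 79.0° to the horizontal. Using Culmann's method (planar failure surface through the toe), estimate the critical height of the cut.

Culmann's analysis gives the critical failure plane at α_cr = (β + φ)/2 = (79.0 + 24.9)/2 = 52.0°, and the critical height
H_c = (4c/γ) · sinβ cosφ / [1 − cos(β − φ)]
    = (4·49.6/20.4) · sin79.0°·cos24.9° / [1 − cos(54.1°)]
    = 9.725 · 0.9816·0.9070 / [1 − 0.5864]
    = 9.725 · 0.8904 / 0.4136
    = 20.94 m

H_c = 20.94 m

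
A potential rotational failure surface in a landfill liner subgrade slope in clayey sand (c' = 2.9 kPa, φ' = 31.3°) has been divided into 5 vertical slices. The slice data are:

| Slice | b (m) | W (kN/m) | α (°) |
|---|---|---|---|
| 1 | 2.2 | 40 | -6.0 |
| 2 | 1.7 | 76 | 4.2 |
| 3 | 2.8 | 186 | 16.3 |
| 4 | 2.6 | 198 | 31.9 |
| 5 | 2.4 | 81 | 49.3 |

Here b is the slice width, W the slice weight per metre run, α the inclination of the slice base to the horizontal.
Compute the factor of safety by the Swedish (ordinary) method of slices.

Ordinary method of slices: FS = Σ[c'·Δl_i + (W_i cosα_i)·tanφ'] / Σ W_i sinα_i, with Δl_i = b_i / cosα_i.
Slice 1: Δl = 2.2/cos(-6.0°) = 2.212 m; N'_1 = 40·cos(-6.0°) = 39.8; c'Δl = 6.42; W sinα = -4.2
Slice 2: Δl = 1.7/cos4.2° = 1.705 m; N'_2 = 76·cos4.2° = 75.8; c'Δl = 4.94; W sinα = 5.6
Slice 3: Δl = 2.8/cos16.3° = 2.917 m; N'_3 = 186·cos16.3° = 178.5; c'Δl = 8.46; W sinα = 52.2
Slice 4: Δl = 2.6/cos31.9° = 3.063 m; N'_4 = 198·cos31.9° = 168.1; c'Δl = 8.88; W sinα = 104.6
Slice 5: Δl = 2.4/cos49.3° = 3.680 m; N'_5 = 81·cos49.3° = 52.8; c'Δl = 10.67; W sinα = 61.4
Σc'Δl = 39.4 kN/m; ΣN' = 515.0 kN/m; ΣW sinα = 219.6 kN/m
Resisting = 39.4 + 515.0·tan31.3° = 39.4 + 313.1 = 352.5 kN/m
FS = 352.5 / 219.6 = 1.605

FS = 1.61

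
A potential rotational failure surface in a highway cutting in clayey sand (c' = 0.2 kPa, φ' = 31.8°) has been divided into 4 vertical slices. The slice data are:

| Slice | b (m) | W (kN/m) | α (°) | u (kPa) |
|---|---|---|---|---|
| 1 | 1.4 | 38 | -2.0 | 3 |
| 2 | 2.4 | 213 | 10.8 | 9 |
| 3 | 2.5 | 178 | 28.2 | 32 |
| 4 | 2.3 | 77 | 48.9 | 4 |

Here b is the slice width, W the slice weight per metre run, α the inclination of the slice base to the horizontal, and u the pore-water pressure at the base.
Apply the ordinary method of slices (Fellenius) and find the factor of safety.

FS = 1.12

Ordinary method of slices: FS = Σ[c'·Δl_i + (W_i cosα_i − u_i·Δl_i)·tanφ'] / Σ W_i sinα_i, with Δl_i = b_i / cosα_i.
Slice 1: Δl = 1.4/cos(-2.0°) = 1.401 m; N'_1 = 38·cos(-2.0°) − 3·1.401 = 33.8; c'Δl = 0.28; W sinα = -1.3
Slice 2: Δl = 2.4/cos10.8° = 2.443 m; N'_2 = 213·cos10.8° − 9·2.443 = 187.2; c'Δl = 0.49; W sinα = 39.9
Slice 3: Δl = 2.5/cos28.2° = 2.837 m; N'_3 = 178·cos28.2° − 32·2.837 = 66.1; c'Δl = 0.57; W sinα = 84.1
Slice 4: Δl = 2.3/cos48.9° = 3.499 m; N'_4 = 77·cos48.9° − 4·3.499 = 36.6; c'Δl = 0.70; W sinα = 58.0
Σc'Δl = 2.0 kN/m; ΣN' = 323.7 kN/m; ΣW sinα = 180.7 kN/m
Resisting = 2.0 + 323.7·tan31.8° = 2.0 + 200.7 = 202.8 kN/m
FS = 202.8 / 180.7 = 1.122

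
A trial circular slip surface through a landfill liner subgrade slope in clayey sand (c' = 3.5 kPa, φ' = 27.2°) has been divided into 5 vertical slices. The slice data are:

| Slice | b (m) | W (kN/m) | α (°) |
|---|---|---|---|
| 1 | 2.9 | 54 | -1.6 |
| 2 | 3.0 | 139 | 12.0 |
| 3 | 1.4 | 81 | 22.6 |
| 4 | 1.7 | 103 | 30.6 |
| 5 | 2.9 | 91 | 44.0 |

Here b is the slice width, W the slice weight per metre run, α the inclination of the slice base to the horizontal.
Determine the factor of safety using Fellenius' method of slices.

FS = 1.51

Ordinary method of slices: FS = Σ[c'·Δl_i + (W_i cosα_i)·tanφ'] / Σ W_i sinα_i, with Δl_i = b_i / cosα_i.
Slice 1: Δl = 2.9/cos(-1.6°) = 2.901 m; N'_1 = 54·cos(-1.6°) = 54.0; c'Δl = 10.15; W sinα = -1.5
Slice 2: Δl = 3.0/cos12.0° = 3.067 m; N'_2 = 139·cos12.0° = 136.0; c'Δl = 10.73; W sinα = 28.9
Slice 3: Δl = 1.4/cos22.6° = 1.516 m; N'_3 = 81·cos22.6° = 74.8; c'Δl = 5.31; W sinα = 31.1
Slice 4: Δl = 1.7/cos30.6° = 1.975 m; N'_4 = 103·cos30.6° = 88.7; c'Δl = 6.91; W sinα = 52.4
Slice 5: Δl = 2.9/cos44.0° = 4.031 m; N'_5 = 91·cos44.0° = 65.5; c'Δl = 14.11; W sinα = 63.2
Σc'Δl = 47.2 kN/m; ΣN' = 418.8 kN/m; ΣW sinα = 174.2 kN/m
Resisting = 47.2 + 418.8·tan27.2° = 47.2 + 215.3 = 262.5 kN/m
FS = 262.5 / 174.2 = 1.507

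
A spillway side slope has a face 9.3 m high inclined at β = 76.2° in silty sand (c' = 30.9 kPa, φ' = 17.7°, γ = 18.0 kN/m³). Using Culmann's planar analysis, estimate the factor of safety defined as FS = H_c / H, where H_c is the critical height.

H_c = (4c'/γ) · sinβ cosφ' / [1 − cos(β − φ')]
    = (4·30.9/18.0) · sin76.2°·cos17.7° / [1 − cos58.5°]
    = 6.867 · 0.9252 / 0.4775 = 13.30 m
FS = H_c / H = 13.30 / 9.3 = 1.431

FS = 1.43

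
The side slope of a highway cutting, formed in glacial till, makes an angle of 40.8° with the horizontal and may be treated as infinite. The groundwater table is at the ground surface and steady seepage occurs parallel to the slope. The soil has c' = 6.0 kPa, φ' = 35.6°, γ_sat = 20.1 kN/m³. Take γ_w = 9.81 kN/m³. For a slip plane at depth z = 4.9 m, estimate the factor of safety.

With seepage parallel to the slope and the water table at the surface, the effective normal stress on the slip plane uses the buoyant unit weight γ' = γ_sat − γ_w while the driving shear stress uses γ_sat:
FS = [c' + γ' z cos²β tanφ'] / [γ_sat z sinβ cosβ]
γ' = 20.1 − 9.81 = 10.29 kN/m³
Numerator = 6.0 + 10.29·4.9·cos²40.8°·tan35.6° = 6.0 + 10.29·4.9·0.5730·0.7159 = 26.686 kPa
Denominator = 20.1·4.9·sin40.8°·cos40.8° = 20.1·4.9·0.6534·0.7570 = 48.717 kPa
FS = 26.686 / 48.717 = 0.548

FS = 0.55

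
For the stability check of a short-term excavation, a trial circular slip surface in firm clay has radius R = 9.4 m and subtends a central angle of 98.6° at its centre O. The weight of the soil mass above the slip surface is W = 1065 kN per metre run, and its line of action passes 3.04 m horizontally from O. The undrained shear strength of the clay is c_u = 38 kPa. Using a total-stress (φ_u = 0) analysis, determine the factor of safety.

FS = 1.78

Taking moments about the centre O, the resisting moment is provided by the undrained shear strength acting along the arc:
Arc length L_a = R·θ = 9.4·(98.6°·π/180) = 9.4·1.7209 = 16.18 m
M_R = c_u·L_a·R = 38·16.18·9.4 = 5778.2 kN·m/m
M_D = W·d = 1065·3.04 = 3237.6 kN·m/m
FS = M_R / M_D = 5778.2 / 3237.6 = 1.785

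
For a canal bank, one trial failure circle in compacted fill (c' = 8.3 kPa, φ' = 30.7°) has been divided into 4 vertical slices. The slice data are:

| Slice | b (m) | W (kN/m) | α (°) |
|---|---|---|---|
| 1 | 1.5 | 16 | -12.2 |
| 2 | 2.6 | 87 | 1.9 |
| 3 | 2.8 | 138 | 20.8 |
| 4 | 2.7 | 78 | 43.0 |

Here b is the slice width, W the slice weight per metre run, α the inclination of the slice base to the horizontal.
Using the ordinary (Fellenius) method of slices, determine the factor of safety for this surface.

FS = 2.57

Ordinary method of slices: FS = Σ[c'·Δl_i + (W_i cosα_i)·tanφ'] / Σ W_i sinα_i, with Δl_i = b_i / cosα_i.
Slice 1: Δl = 1.5/cos(-12.2°) = 1.535 m; N'_1 = 16·cos(-12.2°) = 15.6; c'Δl = 12.74; W sinα = -3.4
Slice 2: Δl = 2.6/cos1.9° = 2.601 m; N'_2 = 87·cos1.9° = 87.0; c'Δl = 21.59; W sinα = 2.9
Slice 3: Δl = 2.8/cos20.8° = 2.995 m; N'_3 = 138·cos20.8° = 129.0; c'Δl = 24.86; W sinα = 49.0
Slice 4: Δl = 2.7/cos43.0° = 3.692 m; N'_4 = 78·cos43.0° = 57.0; c'Δl = 30.64; W sinα = 53.2
Σc'Δl = 89.8 kN/m; ΣN' = 288.6 kN/m; ΣW sinα = 101.7 kN/m
Resisting = 89.8 + 288.6·tan30.7° = 89.8 + 171.4 = 261.2 kN/m
FS = 261.2 / 101.7 = 2.568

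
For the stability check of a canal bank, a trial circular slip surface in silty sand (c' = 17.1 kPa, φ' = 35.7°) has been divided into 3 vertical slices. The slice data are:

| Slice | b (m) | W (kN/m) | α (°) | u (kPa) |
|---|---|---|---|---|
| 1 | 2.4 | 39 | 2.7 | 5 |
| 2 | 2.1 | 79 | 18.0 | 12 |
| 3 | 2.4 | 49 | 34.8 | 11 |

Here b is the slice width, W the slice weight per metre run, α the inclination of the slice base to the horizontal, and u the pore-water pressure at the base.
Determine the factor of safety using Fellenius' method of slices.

Ordinary method of slices: FS = Σ[c'·Δl_i + (W_i cosα_i − u_i·Δl_i)·tanφ'] / Σ W_i sinα_i, with Δl_i = b_i / cosα_i.
Slice 1: Δl = 2.4/cos2.7° = 2.403 m; N'_1 = 39·cos2.7° − 5·2.403 = 26.9; c'Δl = 41.09; W sinα = 1.8
Slice 2: Δl = 2.1/cos18.0° = 2.208 m; N'_2 = 79·cos18.0° − 12·2.208 = 48.6; c'Δl = 37.76; W sinα = 24.4
Slice 3: Δl = 2.4/cos34.8° = 2.923 m; N'_3 = 49·cos34.8° − 11·2.923 = 8.1; c'Δl = 49.98; W sinα = 28.0
Σc'Δl = 128.8 kN/m; ΣN' = 83.7 kN/m; ΣW sinα = 54.2 kN/m
Resisting = 128.8 + 83.7·tan35.7° = 128.8 + 60.1 = 188.9 kN/m
FS = 188.9 / 54.2 = 3.485

FS = 3.49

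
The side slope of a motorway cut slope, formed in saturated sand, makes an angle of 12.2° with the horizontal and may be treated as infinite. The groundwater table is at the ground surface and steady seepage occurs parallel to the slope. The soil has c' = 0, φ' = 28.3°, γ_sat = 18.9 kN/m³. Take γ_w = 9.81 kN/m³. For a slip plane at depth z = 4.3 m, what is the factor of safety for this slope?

With seepage parallel to the slope and the water table at the surface, the effective normal stress on the slip plane uses the buoyant unit weight γ' = γ_sat − γ_w while the driving shear stress uses γ_sat:
FS = [c' + γ' z cos²β tanφ'] / [γ_sat z sinβ cosβ]
(For c' = 0 this reduces to FS = (γ'/γ_sat)·tanφ'/tanβ.)
γ' = 18.9 − 9.81 = 9.09 kN/m³
Numerator = 0.0 + 9.09·4.3·cos²12.2°·tan28.3° = 0.0 + 9.09·4.3·0.9553·0.5384 = 20.106 kPa
Denominator = 18.9·4.3·sin12.2°·cos12.2° = 18.9·4.3·0.2113·0.9774 = 16.786 kPa
FS = 20.106 / 16.786 = 1.198

FS = 1.20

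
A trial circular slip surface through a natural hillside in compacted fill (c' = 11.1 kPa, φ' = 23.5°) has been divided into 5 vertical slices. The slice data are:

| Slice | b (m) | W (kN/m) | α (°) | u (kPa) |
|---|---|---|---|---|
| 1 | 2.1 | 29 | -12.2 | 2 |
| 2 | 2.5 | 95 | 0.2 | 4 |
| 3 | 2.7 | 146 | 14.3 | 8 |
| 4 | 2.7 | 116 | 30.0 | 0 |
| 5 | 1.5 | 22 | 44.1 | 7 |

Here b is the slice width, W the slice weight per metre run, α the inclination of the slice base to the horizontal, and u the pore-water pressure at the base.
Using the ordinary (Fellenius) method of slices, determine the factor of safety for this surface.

Ordinary method of slices: FS = Σ[c'·Δl_i + (W_i cosα_i − u_i·Δl_i)·tanφ'] / Σ W_i sinα_i, with Δl_i = b_i / cosα_i.
Slice 1: Δl = 2.1/cos(-12.2°) = 2.149 m; N'_1 = 29·cos(-12.2°) − 2·2.149 = 24.0; c'Δl = 23.85; W sinα = -6.1
Slice 2: Δl = 2.5/cos0.2° = 2.500 m; N'_2 = 95·cos0.2° − 4·2.500 = 85.0; c'Δl = 27.75; W sinα = 0.3
Slice 3: Δl = 2.7/cos14.3° = 2.786 m; N'_3 = 146·cos14.3° − 8·2.786 = 119.2; c'Δl = 30.93; W sinα = 36.1
Slice 4: Δl = 2.7/cos30.0° = 3.118 m; N'_4 = 116·cos30.0° − 0·3.118 = 100.5; c'Δl = 34.61; W sinα = 58.0
Slice 5: Δl = 1.5/cos44.1° = 2.089 m; N'_5 = 22·cos44.1° − 7·2.089 = 1.2; c'Δl = 23.19; W sinα = 15.3
Σc'Δl = 140.3 kN/m; ΣN' = 329.9 kN/m; ΣW sinα = 103.6 kN/m
Resisting = 140.3 + 329.9·tan23.5° = 140.3 + 143.4 = 283.8 kN/m
FS = 283.8 / 103.6 = 2.740

FS = 2.74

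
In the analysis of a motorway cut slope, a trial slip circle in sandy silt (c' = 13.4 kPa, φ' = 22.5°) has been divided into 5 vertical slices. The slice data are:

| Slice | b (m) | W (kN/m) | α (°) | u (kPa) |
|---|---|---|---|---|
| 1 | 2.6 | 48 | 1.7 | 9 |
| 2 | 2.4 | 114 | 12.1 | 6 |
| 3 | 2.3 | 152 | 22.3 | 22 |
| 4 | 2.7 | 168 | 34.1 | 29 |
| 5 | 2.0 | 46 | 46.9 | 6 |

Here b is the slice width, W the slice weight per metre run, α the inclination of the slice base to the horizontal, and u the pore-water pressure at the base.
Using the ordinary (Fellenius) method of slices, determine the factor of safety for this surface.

FS = 1.39

Ordinary method of slices: FS = Σ[c'·Δl_i + (W_i cosα_i − u_i·Δl_i)·tanφ'] / Σ W_i sinα_i, with Δl_i = b_i / cosα_i.
Slice 1: Δl = 2.6/cos1.7° = 2.601 m; N'_1 = 48·cos1.7° − 9·2.601 = 24.6; c'Δl = 34.86; W sinα = 1.4
Slice 2: Δl = 2.4/cos12.1° = 2.455 m; N'_2 = 114·cos12.1° − 6·2.455 = 96.7; c'Δl = 32.89; W sinα = 23.9
Slice 3: Δl = 2.3/cos22.3° = 2.486 m; N'_3 = 152·cos22.3° − 22·2.486 = 85.9; c'Δl = 33.31; W sinα = 57.7
Slice 4: Δl = 2.7/cos34.1° = 3.261 m; N'_4 = 168·cos34.1° − 29·3.261 = 44.6; c'Δl = 43.69; W sinα = 94.2
Slice 5: Δl = 2.0/cos46.9° = 2.927 m; N'_5 = 46·cos46.9° − 6·2.927 = 13.9; c'Δl = 39.22; W sinα = 33.6
Σc'Δl = 184.0 kN/m; ΣN' = 265.7 kN/m; ΣW sinα = 210.8 kN/m
Resisting = 184.0 + 265.7·tan22.5° = 184.0 + 110.0 = 294.0 kN/m
FS = 294.0 / 210.8 = 1.395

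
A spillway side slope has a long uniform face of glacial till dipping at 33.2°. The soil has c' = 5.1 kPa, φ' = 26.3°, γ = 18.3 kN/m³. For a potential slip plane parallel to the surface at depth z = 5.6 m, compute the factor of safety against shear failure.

FS = 0.86

For an infinite slope with a slip plane parallel to the surface (no pore pressure): FS = [c' + γz cos²β tanφ'] / [γz sinβ cosβ].
γz = 18.3·5.6 = 102.48 kN/m²
Numerator = 5.1 + 102.48·cos²33.2°·tan26.3° = 5.1 + 102.48·0.7002·0.4942 = 40.563 kPa
Denominator = 102.48·sin33.2°·cos33.2° = 102.48·0.5476·0.8368 = 46.954 kPa
FS = 40.563 / 46.954 = 0.864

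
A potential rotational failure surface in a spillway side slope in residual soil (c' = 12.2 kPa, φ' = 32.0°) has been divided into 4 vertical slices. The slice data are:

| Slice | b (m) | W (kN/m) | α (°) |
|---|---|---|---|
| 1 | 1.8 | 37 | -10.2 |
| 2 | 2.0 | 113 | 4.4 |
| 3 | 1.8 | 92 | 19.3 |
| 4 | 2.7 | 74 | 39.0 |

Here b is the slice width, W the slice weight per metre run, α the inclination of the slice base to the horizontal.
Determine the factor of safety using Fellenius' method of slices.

Ordinary method of slices: FS = Σ[c'·Δl_i + (W_i cosα_i)·tanφ'] / Σ W_i sinα_i, with Δl_i = b_i / cosα_i.
Slice 1: Δl = 1.8/cos(-10.2°) = 1.829 m; N'_1 = 37·cos(-10.2°) = 36.4; c'Δl = 22.31; W sinα = -6.6
Slice 2: Δl = 2.0/cos4.4° = 2.006 m; N'_2 = 113·cos4.4° = 112.7; c'Δl = 24.47; W sinα = 8.7
Slice 3: Δl = 1.8/cos19.3° = 1.907 m; N'_3 = 92·cos19.3° = 86.8; c'Δl = 23.27; W sinα = 30.4
Slice 4: Δl = 2.7/cos39.0° = 3.474 m; N'_4 = 74·cos39.0° = 57.5; c'Δl = 42.39; W sinα = 46.6
Σc'Δl = 112.4 kN/m; ΣN' = 293.4 kN/m; ΣW sinα = 79.1 kN/m
Resisting = 112.4 + 293.4·tan32.0° = 112.4 + 183.3 = 295.8 kN/m
FS = 295.8 / 79.1 = 3.740

FS = 3.74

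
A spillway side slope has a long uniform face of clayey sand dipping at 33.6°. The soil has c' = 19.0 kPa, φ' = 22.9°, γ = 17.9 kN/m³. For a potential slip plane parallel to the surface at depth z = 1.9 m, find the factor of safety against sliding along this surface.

For an infinite slope with a slip plane parallel to the surface (no pore pressure): FS = [c' + γz cos²β tanφ'] / [γz sinβ cosβ].
γz = 17.9·1.9 = 34.01 kN/m²
Numerator = 19.0 + 34.01·cos²33.6°·tan22.9° = 19.0 + 34.01·0.6938·0.4224 = 28.967 kPa
Denominator = 34.01·sin33.6°·cos33.6° = 34.01·0.5534·0.8329 = 15.676 kPa
FS = 28.967 / 15.676 = 1.848

FS = 1.85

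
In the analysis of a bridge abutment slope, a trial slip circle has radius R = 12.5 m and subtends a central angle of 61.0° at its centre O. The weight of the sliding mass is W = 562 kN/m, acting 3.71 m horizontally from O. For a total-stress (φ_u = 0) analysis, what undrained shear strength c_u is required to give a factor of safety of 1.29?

FS = c_u·L_a·R / (W·d), so c_u = FS·W·d / (L_a·R).
Arc length L_a = R·θ = 12.5·(61.0°·π/180) = 12.5·1.0647 = 13.31 m
c_u = 1.29·562·3.71 / (13.31·12.5) = 2689.7 / 166.35 = 16.17 kPa

c_u = 16.2 kPa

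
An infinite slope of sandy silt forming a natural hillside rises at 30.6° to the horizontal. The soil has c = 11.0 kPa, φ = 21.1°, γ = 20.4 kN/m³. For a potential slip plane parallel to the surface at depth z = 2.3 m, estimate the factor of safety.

For an infinite slope with a slip plane parallel to the surface (no pore pressure): FS = [c + γz cos²β tanφ] / [γz sinβ cosβ].
γz = 20.4·2.3 = 46.92 kN/m²
Numerator = 11.0 + 46.92·cos²30.6°·tan21.1° = 11.0 + 46.92·0.7409·0.3859 = 24.414 kPa
Denominator = 46.92·sin30.6°·cos30.6° = 46.92·0.5090·0.8607 = 20.558 kPa
FS = 24.414 / 20.558 = 1.188

FS = 1.19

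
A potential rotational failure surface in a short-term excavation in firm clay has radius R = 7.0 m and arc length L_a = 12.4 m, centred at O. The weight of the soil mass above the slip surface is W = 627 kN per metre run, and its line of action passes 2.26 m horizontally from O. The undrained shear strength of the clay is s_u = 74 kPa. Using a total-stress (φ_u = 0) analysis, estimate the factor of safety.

FS = 4.53

Taking moments about the centre O, the resisting moment is provided by the undrained shear strength acting along the arc:
M_R = s_u·L_a·R = 74·12.40·7.0 = 6423.2 kN·m/m
M_D = W·d = 627·2.26 = 1417.0 kN·m/m
FS = M_R / M_D = 6423.2 / 1417.0 = 4.533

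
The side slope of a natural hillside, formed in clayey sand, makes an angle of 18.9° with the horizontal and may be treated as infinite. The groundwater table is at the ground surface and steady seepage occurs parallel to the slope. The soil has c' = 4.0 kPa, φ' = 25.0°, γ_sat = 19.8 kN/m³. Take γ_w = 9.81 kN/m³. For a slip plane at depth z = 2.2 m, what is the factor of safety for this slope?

FS = 0.99

With seepage parallel to the slope and the water table at the surface, the effective normal stress on the slip plane uses the buoyant unit weight γ' = γ_sat − γ_w while the driving shear stress uses γ_sat:
FS = [c' + γ' z cos²β tanφ'] / [γ_sat z sinβ cosβ]
γ' = 19.8 − 9.81 = 9.99 kN/m³
Numerator = 4.0 + 9.99·2.2·cos²18.9°·tan25.0° = 4.0 + 9.99·2.2·0.8951·0.4663 = 13.173 kPa
Denominator = 19.8·2.2·sin18.9°·cos18.9° = 19.8·2.2·0.3239·0.9461 = 13.349 kPa
FS = 13.173 / 13.349 = 0.987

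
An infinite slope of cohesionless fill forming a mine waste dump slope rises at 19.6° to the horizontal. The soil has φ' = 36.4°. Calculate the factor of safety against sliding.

FS = 2.07

For a dry cohesionless infinite slope the factor of safety is FS = tanφ' / tanβ.
FS = tan36.4° / tan19.6° = 0.7373 / 0.3561 = 2.070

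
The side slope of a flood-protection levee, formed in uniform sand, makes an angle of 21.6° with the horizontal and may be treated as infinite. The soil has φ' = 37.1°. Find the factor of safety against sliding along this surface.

For a dry cohesionless infinite slope the factor of safety is FS = tanφ' / tanβ.
FS = tan37.1° / tan21.6° = 0.7563 / 0.3959 = 1.910

FS = 1.91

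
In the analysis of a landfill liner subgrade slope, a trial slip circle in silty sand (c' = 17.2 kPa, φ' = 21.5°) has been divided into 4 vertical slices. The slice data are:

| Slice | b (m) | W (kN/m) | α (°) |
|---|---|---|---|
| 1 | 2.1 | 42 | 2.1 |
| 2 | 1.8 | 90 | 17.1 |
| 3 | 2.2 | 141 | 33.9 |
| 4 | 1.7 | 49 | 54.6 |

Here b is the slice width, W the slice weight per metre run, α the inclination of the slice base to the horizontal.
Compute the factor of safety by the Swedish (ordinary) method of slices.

Ordinary method of slices: FS = Σ[c'·Δl_i + (W_i cosα_i)·tanφ'] / Σ W_i sinα_i, with Δl_i = b_i / cosα_i.
Slice 1: Δl = 2.1/cos2.1° = 2.101 m; N'_1 = 42·cos2.1° = 42.0; c'Δl = 36.14; W sinα = 1.5
Slice 2: Δl = 1.8/cos17.1° = 1.883 m; N'_2 = 90·cos17.1° = 86.0; c'Δl = 32.39; W sinα = 26.5
Slice 3: Δl = 2.2/cos33.9° = 2.651 m; N'_3 = 141·cos33.9° = 117.0; c'Δl = 45.59; W sinα = 78.6
Slice 4: Δl = 1.7/cos54.6° = 2.935 m; N'_4 = 49·cos54.6° = 28.4; c'Δl = 50.48; W sinα = 39.9
Σc'Δl = 164.6 kN/m; ΣN' = 273.4 kN/m; ΣW sinα = 146.6 kN/m
Resisting = 164.6 + 273.4·tan21.5° = 164.6 + 107.7 = 272.3 kN/m
FS = 272.3 / 146.6 = 1.858

FS = 1.86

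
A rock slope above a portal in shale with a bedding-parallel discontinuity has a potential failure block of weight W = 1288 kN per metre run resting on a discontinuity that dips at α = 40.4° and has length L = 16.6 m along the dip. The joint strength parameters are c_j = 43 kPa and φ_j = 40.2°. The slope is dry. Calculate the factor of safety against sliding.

FS = 1.85

Resolving the block weight along and normal to the plane and applying the Mohr–Coulomb strength on the joint:
N' = W cosα = 1288·cos40.4° = 980.9 kN/m
Driving force T = W sinα = 1288·sin40.4° = 834.8 kN/m
Resisting force R = c_j·L + N'·tanφ_j = 43·16.6 + 980.9·tan40.2° = 713.8 + 828.9 = 1542.7 kN/m
FS = R / T = 1542.7 / 834.8 = 1.848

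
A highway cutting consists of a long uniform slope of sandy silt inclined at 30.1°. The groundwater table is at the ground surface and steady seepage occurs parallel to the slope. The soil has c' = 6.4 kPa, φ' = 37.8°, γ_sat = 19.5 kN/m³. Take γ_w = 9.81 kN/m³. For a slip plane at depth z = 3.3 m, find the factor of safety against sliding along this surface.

With seepage parallel to the slope and the water table at the surface, the effective normal stress on the slip plane uses the buoyant unit weight γ' = γ_sat − γ_w while the driving shear stress uses γ_sat:
FS = [c' + γ' z cos²β tanφ'] / [γ_sat z sinβ cosβ]
γ' = 19.5 − 9.81 = 9.69 kN/m³
Numerator = 6.4 + 9.69·3.3·cos²30.1°·tan37.8° = 6.4 + 9.69·3.3·0.7485·0.7757 = 24.965 kPa
Denominator = 19.5·3.3·sin30.1°·cos30.1° = 19.5·3.3·0.5015·0.8652 = 27.920 kPa
FS = 24.965 / 27.920 = 0.894

FS = 0.89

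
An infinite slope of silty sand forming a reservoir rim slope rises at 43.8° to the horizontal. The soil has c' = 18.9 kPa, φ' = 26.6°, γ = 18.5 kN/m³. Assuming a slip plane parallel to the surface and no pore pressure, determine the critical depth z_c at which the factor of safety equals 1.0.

z_c = 4.28 m

Setting FS = 1.00 in FS = [c' + γz cos²β tanφ'] / [γz sinβ cosβ] and solving for z:
z = c' / [γ cosβ (FS·sinβ − cosβ·tanφ')]
  = 18.9 / [18.5·cos43.8°·(1.00·sin43.8° − cos43.8°·tan26.6°)]
  = 18.9 / [18.5·0.7218·(1.00·0.6921 − 0.7218·0.5008)]
  = 18.9 / 4.4159 = 4.280 m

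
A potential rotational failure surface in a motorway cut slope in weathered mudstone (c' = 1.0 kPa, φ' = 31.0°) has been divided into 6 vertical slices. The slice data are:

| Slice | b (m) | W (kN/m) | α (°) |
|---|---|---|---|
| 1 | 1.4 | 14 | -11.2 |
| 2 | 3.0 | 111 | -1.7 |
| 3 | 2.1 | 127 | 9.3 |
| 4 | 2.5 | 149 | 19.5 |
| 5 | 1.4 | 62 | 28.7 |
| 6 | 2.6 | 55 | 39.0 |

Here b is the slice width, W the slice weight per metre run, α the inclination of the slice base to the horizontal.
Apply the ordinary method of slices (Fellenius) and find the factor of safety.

FS = 2.39

Ordinary method of slices: FS = Σ[c'·Δl_i + (W_i cosα_i)·tanφ'] / Σ W_i sinα_i, with Δl_i = b_i / cosα_i.
Slice 1: Δl = 1.4/cos(-11.2°) = 1.427 m; N'_1 = 14·cos(-11.2°) = 13.7; c'Δl = 1.43; W sinα = -2.7
Slice 2: Δl = 3.0/cos(-1.7°) = 3.001 m; N'_2 = 111·cos(-1.7°) = 111.0; c'Δl = 3.00; W sinα = -3.3
Slice 3: Δl = 2.1/cos9.3° = 2.128 m; N'_3 = 127·cos9.3° = 125.3; c'Δl = 2.13; W sinα = 20.5
Slice 4: Δl = 2.5/cos19.5° = 2.652 m; N'_4 = 149·cos19.5° = 140.5; c'Δl = 2.65; W sinα = 49.7
Slice 5: Δl = 1.4/cos28.7° = 1.596 m; N'_5 = 62·cos28.7° = 54.4; c'Δl = 1.60; W sinα = 29.8
Slice 6: Δl = 2.6/cos39.0° = 3.346 m; N'_6 = 55·cos39.0° = 42.7; c'Δl = 3.35; W sinα = 34.6
Σc'Δl = 14.2 kN/m; ΣN' = 487.6 kN/m; ΣW sinα = 128.6 kN/m
Resisting = 14.2 + 487.6·tan31.0° = 14.2 + 293.0 = 307.1 kN/m
FS = 307.1 / 128.6 = 2.388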